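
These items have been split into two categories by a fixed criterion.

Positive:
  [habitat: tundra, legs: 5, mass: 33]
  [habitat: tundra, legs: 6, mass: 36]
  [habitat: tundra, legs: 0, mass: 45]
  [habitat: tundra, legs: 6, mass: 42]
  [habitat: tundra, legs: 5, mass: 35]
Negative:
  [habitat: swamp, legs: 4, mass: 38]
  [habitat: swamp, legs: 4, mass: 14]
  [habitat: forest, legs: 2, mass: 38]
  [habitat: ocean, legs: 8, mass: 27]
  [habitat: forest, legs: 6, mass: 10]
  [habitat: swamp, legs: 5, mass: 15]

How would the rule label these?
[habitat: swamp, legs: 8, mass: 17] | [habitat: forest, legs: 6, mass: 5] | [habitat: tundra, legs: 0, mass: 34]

Negative, Negative, Positive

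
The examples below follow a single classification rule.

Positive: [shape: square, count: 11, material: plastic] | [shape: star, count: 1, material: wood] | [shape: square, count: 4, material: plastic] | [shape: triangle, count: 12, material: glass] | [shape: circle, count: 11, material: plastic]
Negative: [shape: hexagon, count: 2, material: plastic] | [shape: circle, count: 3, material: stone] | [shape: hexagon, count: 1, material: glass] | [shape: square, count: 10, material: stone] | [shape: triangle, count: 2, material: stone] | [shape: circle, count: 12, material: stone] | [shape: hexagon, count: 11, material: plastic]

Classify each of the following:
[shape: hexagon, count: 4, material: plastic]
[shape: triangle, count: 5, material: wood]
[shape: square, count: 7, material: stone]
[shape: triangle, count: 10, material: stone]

Negative, Positive, Negative, Negative

Rule: material is not stone AND shape is not hexagon. This holds for each 'Positive' example and fails for each 'Negative' one.
[shape: hexagon, count: 4, material: plastic]: material is plastic, shape is hexagon — fails the rule, so Negative.
[shape: triangle, count: 5, material: wood]: material is wood, shape is triangle — fits, so Positive.
[shape: square, count: 7, material: stone]: material is stone, shape is square — fails the rule, so Negative.
[shape: triangle, count: 10, material: stone]: material is stone, shape is triangle — fails the rule, so Negative.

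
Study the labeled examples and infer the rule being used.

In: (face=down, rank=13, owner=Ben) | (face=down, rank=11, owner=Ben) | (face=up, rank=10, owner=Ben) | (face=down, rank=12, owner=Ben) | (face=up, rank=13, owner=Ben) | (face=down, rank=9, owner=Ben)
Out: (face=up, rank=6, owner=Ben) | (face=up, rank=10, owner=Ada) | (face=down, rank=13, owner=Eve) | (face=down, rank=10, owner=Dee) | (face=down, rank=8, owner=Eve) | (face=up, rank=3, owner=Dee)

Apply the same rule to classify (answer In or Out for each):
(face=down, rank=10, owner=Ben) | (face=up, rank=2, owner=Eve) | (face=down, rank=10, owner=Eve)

Rule: owner is Ben AND rank ≥ 8. This holds for each 'In' example and fails for each 'Out' one.

In, Out, Out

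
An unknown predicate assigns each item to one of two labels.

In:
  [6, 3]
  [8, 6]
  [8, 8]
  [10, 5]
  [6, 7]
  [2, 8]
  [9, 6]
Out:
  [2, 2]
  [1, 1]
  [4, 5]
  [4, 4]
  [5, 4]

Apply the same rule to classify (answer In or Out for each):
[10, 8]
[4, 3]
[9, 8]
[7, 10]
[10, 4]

All 'In' examples share one property — max ≥ 6 — and every 'Out' example lacks it.
[10, 8]: max 10, fits → In. [4, 3]: max 4, doesn't match → Out. [9, 8]: max 9, fits → In. [7, 10]: max 10, fits → In. [10, 4]: max 10, fits → In.

In, Out, In, In, In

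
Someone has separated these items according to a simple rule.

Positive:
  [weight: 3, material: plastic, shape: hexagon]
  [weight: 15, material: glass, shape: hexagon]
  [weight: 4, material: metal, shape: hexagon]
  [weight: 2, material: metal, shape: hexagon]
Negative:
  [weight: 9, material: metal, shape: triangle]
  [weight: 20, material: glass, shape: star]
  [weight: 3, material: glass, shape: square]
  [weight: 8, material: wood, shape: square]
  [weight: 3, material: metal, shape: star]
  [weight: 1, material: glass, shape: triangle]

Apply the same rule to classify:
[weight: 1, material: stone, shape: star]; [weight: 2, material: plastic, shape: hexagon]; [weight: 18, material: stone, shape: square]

Negative, Positive, Negative

The simplest hypothesis consistent with all the labels is: shape is hexagon.
Negative: [weight: 1, material: stone, shape: star], since shape is star. Positive: [weight: 2, material: plastic, shape: hexagon], since shape is hexagon. Negative: [weight: 18, material: stone, shape: square], since shape is square.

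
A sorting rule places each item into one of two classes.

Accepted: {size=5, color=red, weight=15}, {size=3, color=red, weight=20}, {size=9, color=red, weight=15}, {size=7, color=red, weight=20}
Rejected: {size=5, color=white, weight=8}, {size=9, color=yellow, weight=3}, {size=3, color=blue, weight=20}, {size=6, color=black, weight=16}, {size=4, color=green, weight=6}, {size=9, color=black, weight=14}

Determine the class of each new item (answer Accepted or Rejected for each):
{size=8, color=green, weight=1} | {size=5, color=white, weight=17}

Rejected, Rejected

Looking at the examples, the only property every 'Accepted' case has and every 'Rejected' case lacks is: color is red.
Rejected: {size=8, color=green, weight=1}, since color is green.
Rejected: {size=5, color=white, weight=17}, since color is white.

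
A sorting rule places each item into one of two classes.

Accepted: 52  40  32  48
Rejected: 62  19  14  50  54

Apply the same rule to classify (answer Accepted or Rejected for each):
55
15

Rejected, Rejected

Rule: multiple of 4. This holds for each 'Accepted' example and fails for each 'Rejected' one.
55: 55 = 4·13 + 3, does not pass → Rejected. 15: 15 = 4·3 + 3, does not pass → Rejected.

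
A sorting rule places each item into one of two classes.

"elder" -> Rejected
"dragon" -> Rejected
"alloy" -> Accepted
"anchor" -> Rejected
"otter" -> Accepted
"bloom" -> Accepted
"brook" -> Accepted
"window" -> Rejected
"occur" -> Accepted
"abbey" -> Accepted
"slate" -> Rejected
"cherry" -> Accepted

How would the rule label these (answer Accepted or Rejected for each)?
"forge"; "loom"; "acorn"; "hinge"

The common property of the 'Accepted' items is: has a double letter. No 'Rejected' item has it.

Rejected, Accepted, Rejected, Rejected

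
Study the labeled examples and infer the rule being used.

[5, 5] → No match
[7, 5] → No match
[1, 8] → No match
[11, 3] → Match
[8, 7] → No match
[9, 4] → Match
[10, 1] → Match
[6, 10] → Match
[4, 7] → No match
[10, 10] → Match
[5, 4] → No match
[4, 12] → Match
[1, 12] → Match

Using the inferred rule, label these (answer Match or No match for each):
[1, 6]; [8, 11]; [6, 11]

'Match' ⟺ max ≥ 9.
No match: [1, 6], since max 6. Match: [8, 11], since max 11. Match: [6, 11], since max 11.

No match, Match, Match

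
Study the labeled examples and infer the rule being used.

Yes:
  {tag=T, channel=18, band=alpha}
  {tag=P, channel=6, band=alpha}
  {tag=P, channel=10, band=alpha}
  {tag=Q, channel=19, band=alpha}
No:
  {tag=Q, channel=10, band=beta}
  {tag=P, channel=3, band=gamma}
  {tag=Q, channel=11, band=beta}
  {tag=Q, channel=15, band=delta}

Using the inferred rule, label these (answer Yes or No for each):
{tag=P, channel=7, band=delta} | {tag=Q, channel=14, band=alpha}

No, Yes

Checking candidate rules against both groups, what survives is: band is alpha.
{tag=P, channel=7, band=delta} — band is delta, hence No. {tag=Q, channel=14, band=alpha} — band is alpha, hence Yes.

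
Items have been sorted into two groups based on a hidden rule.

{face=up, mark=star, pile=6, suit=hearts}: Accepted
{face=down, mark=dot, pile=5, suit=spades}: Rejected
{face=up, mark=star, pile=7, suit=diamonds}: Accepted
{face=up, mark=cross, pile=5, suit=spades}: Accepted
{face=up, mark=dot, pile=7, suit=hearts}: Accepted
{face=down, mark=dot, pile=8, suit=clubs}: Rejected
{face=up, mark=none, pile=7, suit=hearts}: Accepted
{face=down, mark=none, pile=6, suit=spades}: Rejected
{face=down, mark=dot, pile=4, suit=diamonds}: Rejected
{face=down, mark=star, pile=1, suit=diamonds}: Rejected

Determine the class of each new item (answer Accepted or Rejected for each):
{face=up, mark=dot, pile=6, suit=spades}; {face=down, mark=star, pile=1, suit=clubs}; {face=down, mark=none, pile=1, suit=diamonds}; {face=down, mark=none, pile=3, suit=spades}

The classifier is using: face is up.
Accepted: {face=up, mark=dot, pile=6, suit=spades}, since face is up. Rejected: {face=down, mark=star, pile=1, suit=clubs}, since face is down. Rejected: {face=down, mark=none, pile=1, suit=diamonds}, since face is down. Rejected: {face=down, mark=none, pile=3, suit=spades}, since face is down.

Accepted, Rejected, Rejected, Rejected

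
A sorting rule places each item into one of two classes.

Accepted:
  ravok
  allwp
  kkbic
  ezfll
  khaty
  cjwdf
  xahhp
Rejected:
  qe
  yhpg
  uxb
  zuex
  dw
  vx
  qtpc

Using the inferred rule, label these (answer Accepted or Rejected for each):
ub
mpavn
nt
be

Rejected, Accepted, Rejected, Rejected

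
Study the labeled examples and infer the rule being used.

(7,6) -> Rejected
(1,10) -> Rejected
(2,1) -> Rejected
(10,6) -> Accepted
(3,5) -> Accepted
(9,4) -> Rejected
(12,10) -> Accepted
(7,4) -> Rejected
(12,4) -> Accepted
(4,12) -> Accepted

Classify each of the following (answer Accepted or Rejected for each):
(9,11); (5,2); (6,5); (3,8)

The classifier is using: sum is even.

Accepted, Rejected, Rejected, Rejected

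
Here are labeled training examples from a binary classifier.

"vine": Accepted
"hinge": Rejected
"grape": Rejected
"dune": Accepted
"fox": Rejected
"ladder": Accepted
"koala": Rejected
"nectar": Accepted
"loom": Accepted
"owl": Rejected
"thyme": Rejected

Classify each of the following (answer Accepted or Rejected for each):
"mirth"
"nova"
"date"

Rejected, Accepted, Accepted

One predicate separates the groups cleanly: even length.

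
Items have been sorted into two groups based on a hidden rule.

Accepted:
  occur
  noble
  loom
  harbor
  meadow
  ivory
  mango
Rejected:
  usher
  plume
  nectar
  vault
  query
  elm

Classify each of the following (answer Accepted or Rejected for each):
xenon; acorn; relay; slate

Accepted, Accepted, Rejected, Rejected

The classifier is using: contains 'o'.
Accepted: xenon, since has 'o'. Accepted: acorn, since has 'o'. Rejected: relay, since no 'o'. Rejected: slate, since no 'o'.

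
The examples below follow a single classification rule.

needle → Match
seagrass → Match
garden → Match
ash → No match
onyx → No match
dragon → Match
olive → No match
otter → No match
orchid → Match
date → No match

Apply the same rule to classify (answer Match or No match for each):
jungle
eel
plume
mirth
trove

Match, No match, No match, No match, No match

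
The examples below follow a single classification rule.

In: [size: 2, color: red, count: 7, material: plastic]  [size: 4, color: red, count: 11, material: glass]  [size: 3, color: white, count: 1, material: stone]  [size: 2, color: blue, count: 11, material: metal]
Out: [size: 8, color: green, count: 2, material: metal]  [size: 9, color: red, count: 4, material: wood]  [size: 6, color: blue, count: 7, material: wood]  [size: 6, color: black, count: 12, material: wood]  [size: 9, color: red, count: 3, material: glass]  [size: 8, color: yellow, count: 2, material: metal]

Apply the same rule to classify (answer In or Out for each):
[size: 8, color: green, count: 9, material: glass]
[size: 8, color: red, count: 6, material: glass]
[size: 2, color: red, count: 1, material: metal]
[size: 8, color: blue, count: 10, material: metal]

Out, Out, In, Out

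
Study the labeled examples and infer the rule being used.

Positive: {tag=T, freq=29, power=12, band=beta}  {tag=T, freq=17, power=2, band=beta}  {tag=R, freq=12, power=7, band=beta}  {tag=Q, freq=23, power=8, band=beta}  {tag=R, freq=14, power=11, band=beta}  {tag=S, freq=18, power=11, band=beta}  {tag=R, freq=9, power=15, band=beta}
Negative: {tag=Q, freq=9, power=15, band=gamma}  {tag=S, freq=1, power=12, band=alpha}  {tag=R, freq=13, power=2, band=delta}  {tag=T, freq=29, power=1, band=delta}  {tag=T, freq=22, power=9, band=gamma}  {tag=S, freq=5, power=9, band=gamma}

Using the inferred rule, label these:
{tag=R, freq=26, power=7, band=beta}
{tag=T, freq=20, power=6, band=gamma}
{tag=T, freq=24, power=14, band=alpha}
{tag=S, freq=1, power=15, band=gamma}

One predicate separates the groups cleanly: band is beta.
{tag=R, freq=26, power=7, band=beta} → band is beta → Positive. {tag=T, freq=20, power=6, band=gamma} → band is gamma → Negative. {tag=T, freq=24, power=14, band=alpha} → band is alpha → Negative. {tag=S, freq=1, power=15, band=gamma} → band is gamma → Negative.

Positive, Negative, Negative, Negative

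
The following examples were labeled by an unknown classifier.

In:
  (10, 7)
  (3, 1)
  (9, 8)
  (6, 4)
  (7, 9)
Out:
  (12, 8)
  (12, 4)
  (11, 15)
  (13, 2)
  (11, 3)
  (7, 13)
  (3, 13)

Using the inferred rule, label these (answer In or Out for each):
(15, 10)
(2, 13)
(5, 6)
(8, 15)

Out, Out, In, Out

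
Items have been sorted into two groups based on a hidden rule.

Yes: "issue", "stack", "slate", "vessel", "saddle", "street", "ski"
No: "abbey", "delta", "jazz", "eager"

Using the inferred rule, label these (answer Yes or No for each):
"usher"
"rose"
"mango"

Yes, Yes, No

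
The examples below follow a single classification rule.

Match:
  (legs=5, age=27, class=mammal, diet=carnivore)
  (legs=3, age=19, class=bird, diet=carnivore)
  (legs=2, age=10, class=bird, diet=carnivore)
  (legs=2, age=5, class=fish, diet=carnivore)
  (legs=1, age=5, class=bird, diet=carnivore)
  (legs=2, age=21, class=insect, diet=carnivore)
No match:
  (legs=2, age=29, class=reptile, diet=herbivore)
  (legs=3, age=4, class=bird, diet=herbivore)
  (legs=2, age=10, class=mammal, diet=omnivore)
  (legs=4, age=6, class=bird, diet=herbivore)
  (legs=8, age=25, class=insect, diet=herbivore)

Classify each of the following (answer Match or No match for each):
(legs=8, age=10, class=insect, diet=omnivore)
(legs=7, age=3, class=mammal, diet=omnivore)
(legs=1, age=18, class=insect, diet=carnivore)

No match, No match, Match

The distinguishing property — diet is carnivore — holds for all the 'Match' cases and none of the 'No match' cases.
(legs=8, age=10, class=insect, diet=omnivore): diet is omnivore — does not pass, so No match.
(legs=7, age=3, class=mammal, diet=omnivore): diet is omnivore — does not pass, so No match.
(legs=1, age=18, class=insect, diet=carnivore): diet is carnivore — matches, so Match.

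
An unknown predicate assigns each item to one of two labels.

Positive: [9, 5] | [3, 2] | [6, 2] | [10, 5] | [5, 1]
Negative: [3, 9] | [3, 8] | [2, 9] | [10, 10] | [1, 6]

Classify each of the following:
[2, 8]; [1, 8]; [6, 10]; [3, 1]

The rule appears to be: first > second.
Negative: [2, 8], since 2 < 8. Negative: [1, 8], since 1 < 8. Negative: [6, 10], since 6 < 10. Positive: [3, 1], since 3 > 1.

Negative, Negative, Negative, Positive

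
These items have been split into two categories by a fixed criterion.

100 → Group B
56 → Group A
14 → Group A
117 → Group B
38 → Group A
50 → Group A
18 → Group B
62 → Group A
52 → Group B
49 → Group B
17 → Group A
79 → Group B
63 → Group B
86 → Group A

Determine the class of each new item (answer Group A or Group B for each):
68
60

The classifier is using: ≡ 2 (mod 3).
68 — 68 mod 3 = 2, hence Group A. 60 — 60 mod 3 = 0, hence Group B.

Group A, Group B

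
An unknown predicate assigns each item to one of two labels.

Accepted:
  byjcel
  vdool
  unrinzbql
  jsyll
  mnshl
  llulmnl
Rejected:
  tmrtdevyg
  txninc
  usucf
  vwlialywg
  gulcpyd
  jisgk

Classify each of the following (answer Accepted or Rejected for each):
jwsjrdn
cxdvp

Rejected, Rejected

The distinguishing property — ends with 'l' — holds for all the 'Accepted' cases and none of the 'Rejected' cases.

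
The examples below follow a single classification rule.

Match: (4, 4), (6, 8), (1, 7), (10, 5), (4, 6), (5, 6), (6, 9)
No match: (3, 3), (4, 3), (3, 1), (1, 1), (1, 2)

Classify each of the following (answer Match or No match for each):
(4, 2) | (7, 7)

The rule appears to be: sum ≥ 8.
(4, 2): 4+2 = 6 — does not fit, so No match. (7, 7): 7+7 = 14 — matches, so Match.

No match, Match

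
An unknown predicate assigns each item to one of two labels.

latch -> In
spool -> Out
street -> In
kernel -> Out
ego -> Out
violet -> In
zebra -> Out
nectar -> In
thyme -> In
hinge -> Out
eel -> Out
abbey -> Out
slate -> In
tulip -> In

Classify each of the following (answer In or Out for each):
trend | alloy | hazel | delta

In, Out, Out, In

The simplest hypothesis consistent with all the labels is: contains 't'.
trend: has 't', has this property → In. alloy: no 't', fails the rule → Out. hazel: no 't', fails the rule → Out. delta: has 't', has this property → In.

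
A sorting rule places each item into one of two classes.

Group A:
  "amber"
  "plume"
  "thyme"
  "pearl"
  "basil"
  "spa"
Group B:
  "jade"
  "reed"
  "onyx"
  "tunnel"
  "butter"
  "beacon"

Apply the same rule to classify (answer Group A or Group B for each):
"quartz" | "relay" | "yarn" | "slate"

The rule appears to be: odd length.

Group B, Group A, Group B, Group A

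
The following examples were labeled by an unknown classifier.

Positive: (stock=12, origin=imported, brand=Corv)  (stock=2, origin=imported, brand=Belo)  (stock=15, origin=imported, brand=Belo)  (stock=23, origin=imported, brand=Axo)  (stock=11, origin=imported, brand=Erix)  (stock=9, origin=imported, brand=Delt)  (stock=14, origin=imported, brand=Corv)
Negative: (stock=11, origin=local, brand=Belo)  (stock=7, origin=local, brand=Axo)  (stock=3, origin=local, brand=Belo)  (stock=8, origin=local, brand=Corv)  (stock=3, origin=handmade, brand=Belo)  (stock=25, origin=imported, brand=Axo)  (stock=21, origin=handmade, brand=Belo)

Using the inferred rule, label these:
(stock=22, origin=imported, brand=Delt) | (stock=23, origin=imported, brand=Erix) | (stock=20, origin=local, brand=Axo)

Rule: origin is imported AND stock ≤ 23. This holds for each 'Positive' example and fails for each 'Negative' one.
(stock=22, origin=imported, brand=Delt): origin is imported, stock = 22 — qualifies, so Positive.
(stock=23, origin=imported, brand=Erix): origin is imported, stock = 23 — qualifies, so Positive.
(stock=20, origin=local, brand=Axo): origin is local, stock = 20 — does not pass, so Negative.

Positive, Positive, Negative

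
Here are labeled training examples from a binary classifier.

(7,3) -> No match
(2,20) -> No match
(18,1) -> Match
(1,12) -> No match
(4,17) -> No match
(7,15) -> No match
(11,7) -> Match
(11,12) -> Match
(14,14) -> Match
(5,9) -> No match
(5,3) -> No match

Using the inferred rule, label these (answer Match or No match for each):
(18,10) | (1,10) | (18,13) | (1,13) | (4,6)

Match, No match, Match, No match, No match

One predicate separates the groups cleanly: first ≥ 9.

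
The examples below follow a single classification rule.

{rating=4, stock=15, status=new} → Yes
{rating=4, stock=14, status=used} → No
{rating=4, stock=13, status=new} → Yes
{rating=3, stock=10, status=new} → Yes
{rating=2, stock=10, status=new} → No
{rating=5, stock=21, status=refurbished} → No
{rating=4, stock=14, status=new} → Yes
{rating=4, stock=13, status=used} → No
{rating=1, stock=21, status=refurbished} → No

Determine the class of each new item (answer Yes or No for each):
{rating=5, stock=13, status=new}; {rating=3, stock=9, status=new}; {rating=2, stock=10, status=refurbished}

Yes, Yes, No

The common property of the 'Yes' items is: status is new AND rating ≥ 3. No 'No' item has it.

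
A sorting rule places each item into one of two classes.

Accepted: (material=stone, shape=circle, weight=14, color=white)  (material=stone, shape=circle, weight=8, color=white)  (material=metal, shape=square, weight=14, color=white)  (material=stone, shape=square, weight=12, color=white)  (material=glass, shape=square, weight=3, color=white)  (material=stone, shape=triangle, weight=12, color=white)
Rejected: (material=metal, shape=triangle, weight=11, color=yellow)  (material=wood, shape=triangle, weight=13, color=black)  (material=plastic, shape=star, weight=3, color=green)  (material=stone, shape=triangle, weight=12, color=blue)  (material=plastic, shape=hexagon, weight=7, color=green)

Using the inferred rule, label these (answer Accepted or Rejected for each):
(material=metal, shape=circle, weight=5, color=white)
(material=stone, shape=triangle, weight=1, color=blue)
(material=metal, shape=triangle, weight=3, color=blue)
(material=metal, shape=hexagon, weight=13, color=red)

A rule that fits every label: color is white — true of each 'Accepted' example, false of each 'Rejected' one.
(material=metal, shape=circle, weight=5, color=white) — color is white, hence Accepted. (material=stone, shape=triangle, weight=1, color=blue) — color is blue, hence Rejected. (material=metal, shape=triangle, weight=3, color=blue) — color is blue, hence Rejected. (material=metal, shape=hexagon, weight=13, color=red) — color is red, hence Rejected.

Accepted, Rejected, Rejected, Rejected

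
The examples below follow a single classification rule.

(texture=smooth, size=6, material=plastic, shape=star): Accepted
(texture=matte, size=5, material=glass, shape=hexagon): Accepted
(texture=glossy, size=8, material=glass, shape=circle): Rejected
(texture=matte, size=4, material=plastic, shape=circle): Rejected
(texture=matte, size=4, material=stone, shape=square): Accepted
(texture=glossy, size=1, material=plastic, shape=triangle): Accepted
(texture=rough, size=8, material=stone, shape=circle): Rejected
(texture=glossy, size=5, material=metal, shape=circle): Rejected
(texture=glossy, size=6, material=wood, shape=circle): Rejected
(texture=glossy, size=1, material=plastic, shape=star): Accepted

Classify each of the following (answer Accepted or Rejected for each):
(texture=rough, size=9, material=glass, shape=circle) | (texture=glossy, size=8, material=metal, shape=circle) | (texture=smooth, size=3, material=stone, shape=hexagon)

Rejected, Rejected, Accepted

The distinguishing property — shape is not circle — holds for all the 'Accepted' cases and none of the 'Rejected' cases.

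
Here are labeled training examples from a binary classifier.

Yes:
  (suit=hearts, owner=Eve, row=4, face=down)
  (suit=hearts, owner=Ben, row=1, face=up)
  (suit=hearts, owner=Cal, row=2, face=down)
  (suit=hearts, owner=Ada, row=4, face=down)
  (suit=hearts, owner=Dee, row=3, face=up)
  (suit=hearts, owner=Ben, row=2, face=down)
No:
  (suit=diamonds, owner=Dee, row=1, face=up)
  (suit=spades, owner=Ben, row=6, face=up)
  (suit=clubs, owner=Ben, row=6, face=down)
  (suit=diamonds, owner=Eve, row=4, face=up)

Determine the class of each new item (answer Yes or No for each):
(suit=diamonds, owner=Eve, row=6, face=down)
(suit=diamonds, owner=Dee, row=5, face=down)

All 'Yes' examples share one property — suit is hearts — and every 'No' example lacks it.
(suit=diamonds, owner=Eve, row=6, face=down) — suit is diamonds, hence No.
(suit=diamonds, owner=Dee, row=5, face=down) — suit is diamonds, hence No.

No, No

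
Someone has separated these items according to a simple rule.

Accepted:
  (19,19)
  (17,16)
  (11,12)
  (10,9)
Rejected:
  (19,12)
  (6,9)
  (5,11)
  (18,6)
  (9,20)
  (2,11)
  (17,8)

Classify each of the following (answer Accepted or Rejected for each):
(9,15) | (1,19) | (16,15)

Rejected, Rejected, Accepted

Every 'Accepted' example satisfies: |first − second| ≤ 1. None of the 'Rejected' examples do.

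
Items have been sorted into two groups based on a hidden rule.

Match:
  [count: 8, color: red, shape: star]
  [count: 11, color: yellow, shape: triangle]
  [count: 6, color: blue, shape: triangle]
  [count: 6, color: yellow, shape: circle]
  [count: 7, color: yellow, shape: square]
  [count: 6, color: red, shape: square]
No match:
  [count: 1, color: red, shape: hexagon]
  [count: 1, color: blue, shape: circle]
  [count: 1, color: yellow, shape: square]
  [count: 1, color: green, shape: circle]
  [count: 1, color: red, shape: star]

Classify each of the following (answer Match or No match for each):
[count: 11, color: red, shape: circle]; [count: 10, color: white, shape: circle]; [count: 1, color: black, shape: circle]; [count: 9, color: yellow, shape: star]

Match, Match, No match, Match

Every 'Match' example satisfies: count ≥ 6. None of the 'No match' examples do.
[count: 11, color: red, shape: circle]: Match (count = 11).
[count: 10, color: white, shape: circle]: Match (count = 10).
[count: 1, color: black, shape: circle]: No match (count = 1).
[count: 9, color: yellow, shape: star]: Match (count = 9).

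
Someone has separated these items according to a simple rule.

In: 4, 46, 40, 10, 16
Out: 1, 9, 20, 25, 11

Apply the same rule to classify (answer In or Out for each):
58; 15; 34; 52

In, Out, In, In

A rule that fits every label: ≡ 4 (mod 6) — true of each 'In' example, false of each 'Out' one.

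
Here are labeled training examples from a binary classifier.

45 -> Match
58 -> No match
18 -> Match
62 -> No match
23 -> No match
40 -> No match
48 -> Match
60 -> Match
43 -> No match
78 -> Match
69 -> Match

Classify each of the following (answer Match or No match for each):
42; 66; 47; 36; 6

Match, Match, No match, Match, Match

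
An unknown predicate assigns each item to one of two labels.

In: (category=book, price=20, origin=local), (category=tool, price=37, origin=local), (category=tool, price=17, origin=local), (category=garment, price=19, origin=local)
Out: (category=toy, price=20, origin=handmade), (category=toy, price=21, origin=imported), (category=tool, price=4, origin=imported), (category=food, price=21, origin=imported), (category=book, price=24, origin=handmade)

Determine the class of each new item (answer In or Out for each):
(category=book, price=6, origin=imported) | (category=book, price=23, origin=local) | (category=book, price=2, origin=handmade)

Out, In, Out

A rule that fits every label: origin is local — true of each 'In' example, false of each 'Out' one.
(category=book, price=6, origin=imported) → origin is imported → Out.
(category=book, price=23, origin=local) → origin is local → In.
(category=book, price=2, origin=handmade) → origin is handmade → Out.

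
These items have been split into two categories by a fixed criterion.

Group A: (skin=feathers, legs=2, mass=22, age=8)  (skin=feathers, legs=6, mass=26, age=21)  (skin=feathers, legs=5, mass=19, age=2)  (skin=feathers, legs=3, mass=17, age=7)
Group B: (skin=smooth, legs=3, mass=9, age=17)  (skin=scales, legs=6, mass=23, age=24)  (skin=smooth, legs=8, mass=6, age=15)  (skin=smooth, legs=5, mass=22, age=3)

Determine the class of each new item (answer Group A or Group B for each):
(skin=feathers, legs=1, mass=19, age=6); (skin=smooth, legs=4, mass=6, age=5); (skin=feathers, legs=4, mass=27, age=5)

The classifier is using: skin is feathers.
Group A: (skin=feathers, legs=1, mass=19, age=6), since skin is feathers.
Group B: (skin=smooth, legs=4, mass=6, age=5), since skin is smooth.
Group A: (skin=feathers, legs=4, mass=27, age=5), since skin is feathers.

Group A, Group B, Group A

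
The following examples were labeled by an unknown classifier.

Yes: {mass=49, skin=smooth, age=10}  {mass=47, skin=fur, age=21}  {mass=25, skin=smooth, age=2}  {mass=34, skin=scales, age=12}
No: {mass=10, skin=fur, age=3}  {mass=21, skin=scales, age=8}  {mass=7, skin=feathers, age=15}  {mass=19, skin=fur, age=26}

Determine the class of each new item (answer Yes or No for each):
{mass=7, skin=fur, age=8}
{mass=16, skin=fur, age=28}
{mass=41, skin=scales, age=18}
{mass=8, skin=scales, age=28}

The classifier is using: mass ≥ 25.
{mass=7, skin=fur, age=8}: mass = 7 — doesn't qualify, so No. {mass=16, skin=fur, age=28}: mass = 16 — doesn't qualify, so No. {mass=41, skin=scales, age=18}: mass = 41 — satisfies this, so Yes. {mass=8, skin=scales, age=28}: mass = 8 — doesn't qualify, so No.

No, No, Yes, No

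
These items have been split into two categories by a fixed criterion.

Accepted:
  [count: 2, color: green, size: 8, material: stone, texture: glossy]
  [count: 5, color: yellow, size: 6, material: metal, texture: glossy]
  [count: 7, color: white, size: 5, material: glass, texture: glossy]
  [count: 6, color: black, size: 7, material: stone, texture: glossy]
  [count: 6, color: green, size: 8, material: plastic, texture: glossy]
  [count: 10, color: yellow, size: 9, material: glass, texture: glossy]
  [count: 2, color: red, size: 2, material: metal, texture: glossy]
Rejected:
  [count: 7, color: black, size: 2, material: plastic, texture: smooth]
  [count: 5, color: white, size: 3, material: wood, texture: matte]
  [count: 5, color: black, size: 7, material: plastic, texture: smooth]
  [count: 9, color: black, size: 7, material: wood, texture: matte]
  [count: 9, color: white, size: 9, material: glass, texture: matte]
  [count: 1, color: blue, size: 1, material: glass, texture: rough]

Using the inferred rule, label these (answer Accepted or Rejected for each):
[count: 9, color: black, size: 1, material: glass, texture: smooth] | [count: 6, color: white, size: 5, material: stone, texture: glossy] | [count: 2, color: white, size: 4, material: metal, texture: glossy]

Rejected, Accepted, Accepted

Comparing the two groups points to one rule — texture is glossy.
[count: 9, color: black, size: 1, material: glass, texture: smooth] → texture is smooth → Rejected.
[count: 6, color: white, size: 5, material: stone, texture: glossy] → texture is glossy → Accepted.
[count: 2, color: white, size: 4, material: metal, texture: glossy] → texture is glossy → Accepted.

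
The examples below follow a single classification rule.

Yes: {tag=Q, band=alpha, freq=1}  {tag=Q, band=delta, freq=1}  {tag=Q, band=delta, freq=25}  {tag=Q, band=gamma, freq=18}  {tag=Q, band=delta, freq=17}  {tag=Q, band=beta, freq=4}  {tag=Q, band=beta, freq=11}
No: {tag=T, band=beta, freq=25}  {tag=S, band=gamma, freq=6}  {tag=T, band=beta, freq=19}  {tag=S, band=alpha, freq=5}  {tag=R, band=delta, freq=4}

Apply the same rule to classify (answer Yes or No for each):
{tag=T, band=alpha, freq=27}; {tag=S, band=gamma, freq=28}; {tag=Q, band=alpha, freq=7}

The pattern is that an item is 'Yes' exactly when: tag is Q.
{tag=T, band=alpha, freq=27}: No (tag is T).
{tag=S, band=gamma, freq=28}: No (tag is S).
{tag=Q, band=alpha, freq=7}: Yes (tag is Q).

No, No, Yes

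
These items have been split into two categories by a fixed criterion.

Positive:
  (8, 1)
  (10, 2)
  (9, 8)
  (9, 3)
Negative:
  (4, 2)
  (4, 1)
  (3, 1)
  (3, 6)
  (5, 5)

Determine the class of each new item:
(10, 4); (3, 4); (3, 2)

Positive, Negative, Negative

Every 'Positive' example satisfies: first ≥ 6. None of the 'Negative' examples do.
(10, 4) → first 10 → Positive. (3, 4) → first 3 → Negative. (3, 2) → first 3 → Negative.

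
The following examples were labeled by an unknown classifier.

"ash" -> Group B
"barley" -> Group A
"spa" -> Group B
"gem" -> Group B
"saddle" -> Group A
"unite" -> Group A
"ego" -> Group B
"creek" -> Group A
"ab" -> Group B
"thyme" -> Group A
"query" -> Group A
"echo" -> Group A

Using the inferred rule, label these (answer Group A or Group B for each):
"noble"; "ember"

Group A, Group A

The rule appears to be: length ≥ 4.
"noble": Group A (length 5).
"ember": Group A (length 5).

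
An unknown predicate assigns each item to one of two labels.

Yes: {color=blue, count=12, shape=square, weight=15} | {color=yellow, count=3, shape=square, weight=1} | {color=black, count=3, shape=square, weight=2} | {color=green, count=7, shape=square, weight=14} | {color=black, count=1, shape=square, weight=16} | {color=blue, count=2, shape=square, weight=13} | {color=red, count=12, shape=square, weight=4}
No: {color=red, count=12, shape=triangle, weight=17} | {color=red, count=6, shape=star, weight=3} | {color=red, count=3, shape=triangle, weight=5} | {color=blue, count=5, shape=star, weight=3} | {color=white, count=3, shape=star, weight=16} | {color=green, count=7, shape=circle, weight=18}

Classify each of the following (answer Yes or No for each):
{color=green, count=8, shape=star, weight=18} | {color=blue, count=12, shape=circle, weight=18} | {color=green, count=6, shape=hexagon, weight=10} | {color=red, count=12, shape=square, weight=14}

No, No, No, Yes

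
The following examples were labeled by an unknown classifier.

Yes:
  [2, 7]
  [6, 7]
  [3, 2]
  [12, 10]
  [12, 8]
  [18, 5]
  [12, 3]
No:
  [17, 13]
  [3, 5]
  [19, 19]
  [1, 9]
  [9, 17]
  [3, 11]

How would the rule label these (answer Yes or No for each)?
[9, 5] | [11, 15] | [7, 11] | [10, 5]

No, No, No, Yes

The pattern is that an item is 'Yes' exactly when: product is even.
[9, 5] → 9·5 = 45 → No. [11, 15] → 11·15 = 165 → No. [7, 11] → 7·11 = 77 → No. [10, 5] → 10·5 = 50 → Yes.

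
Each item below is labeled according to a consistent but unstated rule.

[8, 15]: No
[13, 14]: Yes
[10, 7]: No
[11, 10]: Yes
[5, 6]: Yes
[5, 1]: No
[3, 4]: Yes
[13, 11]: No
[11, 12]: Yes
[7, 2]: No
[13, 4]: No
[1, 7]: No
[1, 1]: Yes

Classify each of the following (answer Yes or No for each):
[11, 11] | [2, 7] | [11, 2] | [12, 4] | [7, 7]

Yes, No, No, No, Yes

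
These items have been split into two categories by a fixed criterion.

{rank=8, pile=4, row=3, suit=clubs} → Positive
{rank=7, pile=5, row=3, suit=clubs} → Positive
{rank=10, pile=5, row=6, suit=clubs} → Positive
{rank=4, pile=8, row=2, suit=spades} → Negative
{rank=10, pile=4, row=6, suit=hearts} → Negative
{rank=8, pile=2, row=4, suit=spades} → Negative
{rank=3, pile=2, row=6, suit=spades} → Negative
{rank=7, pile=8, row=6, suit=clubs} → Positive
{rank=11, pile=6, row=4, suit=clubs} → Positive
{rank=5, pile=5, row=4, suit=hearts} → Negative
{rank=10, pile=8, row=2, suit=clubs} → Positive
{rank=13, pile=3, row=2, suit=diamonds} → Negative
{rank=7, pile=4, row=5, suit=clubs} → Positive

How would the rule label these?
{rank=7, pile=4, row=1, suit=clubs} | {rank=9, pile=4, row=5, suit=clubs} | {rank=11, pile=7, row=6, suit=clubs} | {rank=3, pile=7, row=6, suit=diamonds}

Positive, Positive, Positive, Negative

Comparing the two groups points to one rule — suit is clubs.
Positive: {rank=7, pile=4, row=1, suit=clubs}, since suit is clubs.
Positive: {rank=9, pile=4, row=5, suit=clubs}, since suit is clubs.
Positive: {rank=11, pile=7, row=6, suit=clubs}, since suit is clubs.
Negative: {rank=3, pile=7, row=6, suit=diamonds}, since suit is diamonds.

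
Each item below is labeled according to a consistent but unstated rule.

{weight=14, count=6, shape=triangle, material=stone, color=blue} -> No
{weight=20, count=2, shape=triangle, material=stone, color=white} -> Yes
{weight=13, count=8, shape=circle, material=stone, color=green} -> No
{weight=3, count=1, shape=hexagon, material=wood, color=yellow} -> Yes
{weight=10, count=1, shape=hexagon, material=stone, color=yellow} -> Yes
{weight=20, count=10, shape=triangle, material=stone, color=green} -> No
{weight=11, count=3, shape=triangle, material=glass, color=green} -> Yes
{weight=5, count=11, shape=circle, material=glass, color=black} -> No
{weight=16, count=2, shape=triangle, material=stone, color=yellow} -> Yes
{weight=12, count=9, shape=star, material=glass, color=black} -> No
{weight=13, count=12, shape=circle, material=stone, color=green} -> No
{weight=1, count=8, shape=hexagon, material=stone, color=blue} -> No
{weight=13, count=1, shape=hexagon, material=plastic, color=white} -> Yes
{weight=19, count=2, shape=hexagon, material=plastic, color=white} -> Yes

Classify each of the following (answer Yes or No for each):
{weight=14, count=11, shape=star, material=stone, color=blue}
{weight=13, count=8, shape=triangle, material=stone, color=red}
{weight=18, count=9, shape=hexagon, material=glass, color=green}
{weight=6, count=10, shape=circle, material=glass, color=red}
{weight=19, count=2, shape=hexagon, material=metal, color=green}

The classifier is using: count ≤ 3.
{weight=14, count=11, shape=star, material=stone, color=blue}: count = 11 — does not fit, so No. {weight=13, count=8, shape=triangle, material=stone, color=red}: count = 8 — does not fit, so No. {weight=18, count=9, shape=hexagon, material=glass, color=green}: count = 9 — does not fit, so No. {weight=6, count=10, shape=circle, material=glass, color=red}: count = 10 — does not fit, so No. {weight=19, count=2, shape=hexagon, material=metal, color=green}: count = 2 — fits, so Yes.

No, No, No, No, Yes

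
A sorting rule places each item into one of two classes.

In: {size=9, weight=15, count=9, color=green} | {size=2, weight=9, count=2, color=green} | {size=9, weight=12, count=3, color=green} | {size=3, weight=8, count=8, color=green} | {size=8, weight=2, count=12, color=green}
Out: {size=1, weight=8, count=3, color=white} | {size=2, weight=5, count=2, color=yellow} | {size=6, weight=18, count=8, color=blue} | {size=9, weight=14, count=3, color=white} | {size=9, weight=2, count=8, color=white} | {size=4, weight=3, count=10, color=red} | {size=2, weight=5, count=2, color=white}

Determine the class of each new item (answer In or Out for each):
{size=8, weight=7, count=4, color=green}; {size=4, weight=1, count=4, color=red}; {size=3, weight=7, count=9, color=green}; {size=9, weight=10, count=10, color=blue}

The classifier is using: color is green.
{size=8, weight=7, count=4, color=green} → color is green → In.
{size=4, weight=1, count=4, color=red} → color is red → Out.
{size=3, weight=7, count=9, color=green} → color is green → In.
{size=9, weight=10, count=10, color=blue} → color is blue → Out.

In, Out, In, Out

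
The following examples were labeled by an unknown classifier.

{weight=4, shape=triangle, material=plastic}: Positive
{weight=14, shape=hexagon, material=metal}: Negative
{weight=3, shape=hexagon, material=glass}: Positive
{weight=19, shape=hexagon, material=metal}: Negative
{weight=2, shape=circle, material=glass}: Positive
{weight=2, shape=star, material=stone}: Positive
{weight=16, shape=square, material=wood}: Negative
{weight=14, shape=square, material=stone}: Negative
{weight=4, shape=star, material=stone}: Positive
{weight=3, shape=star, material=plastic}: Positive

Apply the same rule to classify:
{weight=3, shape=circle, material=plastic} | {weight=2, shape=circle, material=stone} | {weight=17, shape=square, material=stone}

Positive, Positive, Negative

'Positive' ⟺ weight ≤ 4.
{weight=3, shape=circle, material=plastic}: weight = 3, satisfies this → Positive. {weight=2, shape=circle, material=stone}: weight = 2, satisfies this → Positive. {weight=17, shape=square, material=stone}: weight = 17, does not satisfy this → Negative.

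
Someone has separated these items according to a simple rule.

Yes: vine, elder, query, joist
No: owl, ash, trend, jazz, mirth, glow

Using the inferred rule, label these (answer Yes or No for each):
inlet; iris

The classifier is using: has ≥ 2 vowels.

Yes, Yes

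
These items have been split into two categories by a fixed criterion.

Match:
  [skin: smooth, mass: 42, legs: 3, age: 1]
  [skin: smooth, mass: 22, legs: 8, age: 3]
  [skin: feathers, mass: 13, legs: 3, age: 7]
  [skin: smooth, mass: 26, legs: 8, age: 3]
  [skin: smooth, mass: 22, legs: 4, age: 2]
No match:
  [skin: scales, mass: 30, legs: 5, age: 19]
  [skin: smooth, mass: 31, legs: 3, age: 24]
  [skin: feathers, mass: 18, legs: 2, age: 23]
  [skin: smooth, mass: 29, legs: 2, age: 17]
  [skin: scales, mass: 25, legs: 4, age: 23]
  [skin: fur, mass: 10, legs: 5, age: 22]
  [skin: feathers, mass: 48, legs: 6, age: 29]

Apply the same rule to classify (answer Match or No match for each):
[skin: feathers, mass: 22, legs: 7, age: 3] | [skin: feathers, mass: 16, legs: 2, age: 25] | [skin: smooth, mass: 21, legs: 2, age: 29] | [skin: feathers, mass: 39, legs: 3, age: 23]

One predicate separates the groups cleanly: age ≤ 7.
[skin: feathers, mass: 22, legs: 7, age: 3] → age = 3 → Match.
[skin: feathers, mass: 16, legs: 2, age: 25] → age = 25 → No match.
[skin: smooth, mass: 21, legs: 2, age: 29] → age = 29 → No match.
[skin: feathers, mass: 39, legs: 3, age: 23] → age = 23 → No match.

Match, No match, No match, No match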